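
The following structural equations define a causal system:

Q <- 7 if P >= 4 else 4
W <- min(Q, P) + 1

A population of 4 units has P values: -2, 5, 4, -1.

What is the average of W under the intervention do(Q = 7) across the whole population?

2.5

The intervention sets Q=7 in all 4 units regardless of P. Recomputing W per unit gives -1, 6, 5, 0; average 2.5.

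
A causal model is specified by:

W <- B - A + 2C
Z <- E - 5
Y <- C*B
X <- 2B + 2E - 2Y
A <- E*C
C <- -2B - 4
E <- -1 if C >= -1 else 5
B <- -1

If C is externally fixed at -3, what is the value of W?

do(C=-3) replaces the equation C <- -2B - 4 with the constant C = -3.
E = -1 if C >= -1 else 5  [with C=-3]  = 5
A = E*C  [with E=5, C=-3]  = -15
W = B - A + 2C  [with B=-1, A=-15, C=-3]  = 8

8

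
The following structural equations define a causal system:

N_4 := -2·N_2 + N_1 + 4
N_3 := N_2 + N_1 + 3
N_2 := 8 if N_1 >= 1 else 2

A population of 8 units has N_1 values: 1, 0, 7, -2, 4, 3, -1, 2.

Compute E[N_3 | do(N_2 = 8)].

12.75

Under do(N_2=8), N_2's equation is replaced by N_2=8 for every unit. Per-unit N_3: 12, 11, 18, 9, 15, 14, 10, 13. Mean = 12.75.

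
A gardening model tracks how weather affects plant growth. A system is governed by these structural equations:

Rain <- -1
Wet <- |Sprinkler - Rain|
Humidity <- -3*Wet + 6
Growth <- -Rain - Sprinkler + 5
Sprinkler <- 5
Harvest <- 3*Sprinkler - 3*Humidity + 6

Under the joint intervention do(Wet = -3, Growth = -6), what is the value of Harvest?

-24

Setting Wet = -3, Growth = -6 by intervention discards those variables' equations.
Humidity = -3*Wet + 6  [with Wet=-3]  = 15
Harvest = 3*Sprinkler - 3*Humidity + 6  [with Sprinkler=5, Humidity=15]  = -24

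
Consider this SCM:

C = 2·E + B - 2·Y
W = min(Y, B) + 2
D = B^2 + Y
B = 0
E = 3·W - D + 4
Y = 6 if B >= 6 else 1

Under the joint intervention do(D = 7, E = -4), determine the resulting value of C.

-10

Setting D = 7, E = -4 by intervention discards those variables' equations.
Y = 6 if B >= 6 else 1  [with B=0]  = 1
C = 2·E + B - 2·Y  [with E=-4, B=0, Y=1]  = -10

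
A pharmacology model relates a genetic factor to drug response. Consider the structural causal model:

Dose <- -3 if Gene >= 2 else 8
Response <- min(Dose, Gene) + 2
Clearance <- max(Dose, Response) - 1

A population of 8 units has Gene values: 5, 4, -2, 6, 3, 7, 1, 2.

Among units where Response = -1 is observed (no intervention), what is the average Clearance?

-2

Observing Response=-1 restricts to units where Response's equation naturally yields -1: Gene ∈ {5, 4, 6, 3, 7, 2}. In that subpopulation Clearance = -2, -2, -2, -2, -2, -2, mean -2.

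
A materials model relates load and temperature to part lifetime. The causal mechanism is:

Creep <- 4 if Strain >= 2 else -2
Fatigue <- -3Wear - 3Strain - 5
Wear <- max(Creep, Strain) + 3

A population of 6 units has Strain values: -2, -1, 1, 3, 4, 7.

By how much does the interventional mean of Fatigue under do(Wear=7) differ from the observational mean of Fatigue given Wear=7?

4.5

Every unit gets Wear=7 under the intervention. Fatigue values become -20, -23, -29, -35, -38, -47; E[Fatigue|do(Wear=7)] = -32.
E[Fatigue|Wear=7] averages over only the 2 units with Wear=7 (Strain = 3, 4): Fatigue = -35, -38, mean -36.5.
Difference = -32 − (-36.5) = 4.5.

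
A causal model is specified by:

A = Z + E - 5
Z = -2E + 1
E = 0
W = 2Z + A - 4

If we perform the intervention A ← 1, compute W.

The intervention breaks the incoming arrows to A: A = Z + E - 5 no longer applies, and A = 1.
Z = -2E + 1  [with E=0]  = 1
W = 2Z + A - 4  [with Z=1, A=1]  = -1

-1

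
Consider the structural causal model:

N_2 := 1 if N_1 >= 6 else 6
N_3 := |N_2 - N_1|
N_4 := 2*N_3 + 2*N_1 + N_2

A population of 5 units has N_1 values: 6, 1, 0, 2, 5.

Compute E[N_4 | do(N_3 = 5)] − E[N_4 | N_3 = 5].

0.1

do(N_3=5) breaks N_3's dependence on N_1. With N_3=5 fixed, N_4 across the units is 23, 18, 16, 20, 26, mean 20.6.
Conditioning on N_3=5 selects the 2 unit(s) with N_1 ∈ {6, 1}. Their N_4 values: 23, 18. Mean = 20.5.
Difference = 20.6 − 20.5 = 0.1.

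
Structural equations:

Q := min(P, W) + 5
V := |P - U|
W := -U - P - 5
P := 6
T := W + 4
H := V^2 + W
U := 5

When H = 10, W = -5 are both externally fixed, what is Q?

The joint intervention fixes H = 10, W = -5, removing each variable's own equation.
Q = min(P, W) + 5  [with P=6, W=-5]  = 0

0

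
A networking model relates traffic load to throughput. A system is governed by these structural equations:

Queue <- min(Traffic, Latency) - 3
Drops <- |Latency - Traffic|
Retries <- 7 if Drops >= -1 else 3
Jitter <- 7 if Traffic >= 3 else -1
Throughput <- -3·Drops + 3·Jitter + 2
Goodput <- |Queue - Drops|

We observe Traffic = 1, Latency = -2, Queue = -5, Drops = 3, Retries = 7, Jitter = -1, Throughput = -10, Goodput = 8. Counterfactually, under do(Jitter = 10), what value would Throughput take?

23

Intervening sets Jitter = 10 and removes its equation (Jitter <- 7 if Traffic >= 3 else -1).
Drops = |Latency - Traffic|  [with Latency=-2, Traffic=1]  = 3
Throughput = -3·Drops + 3·Jitter + 2  [with Drops=3, Jitter=10]  = 23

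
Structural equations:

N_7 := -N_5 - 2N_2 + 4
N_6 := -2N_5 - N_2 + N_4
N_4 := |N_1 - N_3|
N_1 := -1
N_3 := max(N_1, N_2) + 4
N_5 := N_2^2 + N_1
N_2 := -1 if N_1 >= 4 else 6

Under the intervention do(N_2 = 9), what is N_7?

Under do(N_2=9), the mechanism N_2 := -1 if N_1 >= 4 else 6 is discarded; N_2 is fixed at 9.
N_5 = N_2^2 + N_1  [with N_2=9, N_1=-1]  = 80
N_7 = -N_5 - 2N_2 + 4  [with N_5=80, N_2=9]  = -94

-94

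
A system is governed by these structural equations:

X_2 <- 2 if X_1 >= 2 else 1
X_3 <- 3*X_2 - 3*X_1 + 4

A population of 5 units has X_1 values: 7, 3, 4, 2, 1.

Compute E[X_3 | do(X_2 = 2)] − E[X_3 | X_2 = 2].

Under do(X_2=2), X_2's equation is replaced by X_2=2 for every unit. Per-unit X_3: -11, 1, -2, 4, 7. Mean = -0.2.
Observing X_2=2 restricts to units where X_2's equation naturally yields 2: X_1 ∈ {7, 3, 4, 2}. In that subpopulation X_3 = -11, 1, -2, 4, mean -2.
Difference = -0.2 − (-2) = 1.8.

1.8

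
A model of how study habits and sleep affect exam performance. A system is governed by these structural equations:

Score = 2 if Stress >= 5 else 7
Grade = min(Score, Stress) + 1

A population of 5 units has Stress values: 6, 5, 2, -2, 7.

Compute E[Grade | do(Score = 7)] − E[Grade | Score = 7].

do(Score=7) breaks Score's dependence on Stress. With Score=7 fixed, Grade across the units is 7, 6, 3, -1, 8, mean 4.6.
Conditioning on Score=7 selects the 2 unit(s) with Stress ∈ {2, -2}. Their Grade values: 3, -1. Mean = 1.
Difference = 4.6 − 1 = 3.6.

3.6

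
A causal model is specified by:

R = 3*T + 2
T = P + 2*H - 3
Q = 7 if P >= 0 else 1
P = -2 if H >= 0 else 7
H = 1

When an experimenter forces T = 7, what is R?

23

The intervention breaks the incoming arrows to T: T = P + 2*H - 3 no longer applies, and T = 7.
R = 3*T + 2  [with T=7]  = 23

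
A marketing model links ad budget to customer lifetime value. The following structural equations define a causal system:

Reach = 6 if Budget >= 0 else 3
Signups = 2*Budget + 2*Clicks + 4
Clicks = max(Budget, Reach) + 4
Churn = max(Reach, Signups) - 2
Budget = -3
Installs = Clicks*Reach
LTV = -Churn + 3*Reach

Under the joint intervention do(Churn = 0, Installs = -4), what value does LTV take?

Under do(Churn = 0, Installs = -4), each intervened variable's structural equation is replaced by its fixed value.
Reach = 6 if Budget >= 0 else 3  [with Budget=-3]  = 3
LTV = -Churn + 3*Reach  [with Churn=0, Reach=3]  = 9

9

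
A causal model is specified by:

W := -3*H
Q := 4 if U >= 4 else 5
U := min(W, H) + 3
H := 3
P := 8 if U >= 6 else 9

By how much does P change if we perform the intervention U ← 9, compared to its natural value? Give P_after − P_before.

-1

do(U=9) replaces the equation U := min(W, H) + 3 with the constant U = 9.
P = 8 if U >= 6 else 9  [with U=9]  = 8
Without intervention: W = -3*H  [with H=3]  = -9; U = min(W, H) + 3  [with W=-9, H=3]  = -6; P = 8 if U >= 6 else 9  [with U=-6]  = 9.
Change = 8 − 9 = -1.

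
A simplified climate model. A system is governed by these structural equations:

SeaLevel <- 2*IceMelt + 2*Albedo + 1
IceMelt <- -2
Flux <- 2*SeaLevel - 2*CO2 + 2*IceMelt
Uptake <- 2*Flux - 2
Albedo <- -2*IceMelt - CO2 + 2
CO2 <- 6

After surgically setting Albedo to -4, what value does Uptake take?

The intervention breaks the incoming arrows to Albedo: Albedo <- -2*IceMelt - CO2 + 2 no longer applies, and Albedo = -4.
SeaLevel = 2*IceMelt + 2*Albedo + 1  [with IceMelt=-2, Albedo=-4]  = -11
Flux = 2*SeaLevel - 2*CO2 + 2*IceMelt  [with SeaLevel=-11, CO2=6, IceMelt=-2]  = -38
Uptake = 2*Flux - 2  [with Flux=-38]  = -78

-78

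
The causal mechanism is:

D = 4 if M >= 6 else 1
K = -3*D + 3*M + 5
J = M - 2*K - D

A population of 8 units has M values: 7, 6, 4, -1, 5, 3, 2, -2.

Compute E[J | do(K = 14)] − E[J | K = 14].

-1.75

Under do(K=14), K's equation is replaced by K=14 for every unit. Per-unit J: -25, -26, -25, -30, -24, -26, -27, -31. Mean = -26.75.
E[J|K=14] averages over only the 2 units with K=14 (M = 7, 4): J = -25, -25, mean -25.
Difference = -26.75 − (-25) = -1.75.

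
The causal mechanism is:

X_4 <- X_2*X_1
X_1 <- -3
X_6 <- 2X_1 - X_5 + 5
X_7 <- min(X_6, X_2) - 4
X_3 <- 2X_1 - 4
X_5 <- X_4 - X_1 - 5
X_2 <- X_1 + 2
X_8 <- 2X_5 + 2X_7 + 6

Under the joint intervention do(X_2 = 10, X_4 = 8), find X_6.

-7

The joint intervention fixes X_2 = 10, X_4 = 8, removing each variable's own equation.
X_5 = X_4 - X_1 - 5  [with X_4=8, X_1=-3]  = 6
X_6 = 2X_1 - X_5 + 5  [with X_1=-3, X_5=6]  = -7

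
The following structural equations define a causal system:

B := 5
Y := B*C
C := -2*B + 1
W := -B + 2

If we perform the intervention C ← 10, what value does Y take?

Under do(C=10), the mechanism C := -2*B + 1 is discarded; C is fixed at 10.
Y = B*C  [with B=5, C=10]  = 50

50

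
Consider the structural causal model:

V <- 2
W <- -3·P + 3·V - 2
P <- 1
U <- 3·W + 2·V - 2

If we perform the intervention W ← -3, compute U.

The intervention breaks the incoming arrows to W: W <- -3·P + 3·V - 2 no longer applies, and W = -3.
U = 3·W + 2·V - 2  [with W=-3, V=2]  = -7

-7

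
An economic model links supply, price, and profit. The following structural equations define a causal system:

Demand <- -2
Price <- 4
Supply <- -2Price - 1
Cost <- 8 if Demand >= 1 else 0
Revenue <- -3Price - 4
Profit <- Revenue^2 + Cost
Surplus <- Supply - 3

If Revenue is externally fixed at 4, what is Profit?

16

The intervention breaks the incoming arrows to Revenue: Revenue <- -3Price - 4 no longer applies, and Revenue = 4.
Cost = 8 if Demand >= 1 else 0  [with Demand=-2]  = 0
Profit = Revenue^2 + Cost  [with Revenue=4, Cost=0]  = 16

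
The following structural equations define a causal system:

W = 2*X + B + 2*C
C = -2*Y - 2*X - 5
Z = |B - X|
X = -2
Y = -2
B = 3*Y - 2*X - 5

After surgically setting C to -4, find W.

The intervention breaks the incoming arrows to C: C = -2*Y - 2*X - 5 no longer applies, and C = -4.
B = 3*Y - 2*X - 5  [with Y=-2, X=-2]  = -7
W = 2*X + B + 2*C  [with X=-2, B=-7, C=-4]  = -19

-19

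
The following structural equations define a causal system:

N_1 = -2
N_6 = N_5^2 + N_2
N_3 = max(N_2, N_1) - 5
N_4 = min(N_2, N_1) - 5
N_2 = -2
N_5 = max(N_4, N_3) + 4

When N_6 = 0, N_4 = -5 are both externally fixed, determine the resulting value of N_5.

Setting N_6 = 0, N_4 = -5 by intervention discards those variables' equations.
N_3 = max(N_2, N_1) - 5  [with N_2=-2, N_1=-2]  = -7
N_5 = max(N_4, N_3) + 4  [with N_4=-5, N_3=-7]  = -1

-1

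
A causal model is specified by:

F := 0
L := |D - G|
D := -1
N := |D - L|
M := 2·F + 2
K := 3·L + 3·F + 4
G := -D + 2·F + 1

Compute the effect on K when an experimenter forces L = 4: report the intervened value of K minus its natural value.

Under do(L=4), the mechanism L := |D - G| is discarded; L is fixed at 4.
K = 3·L + 3·F + 4  [with L=4, F=0]  = 16
Without intervention: G = -D + 2·F + 1  [with D=-1, F=0]  = 2; L = |D - G|  [with D=-1, G=2]  = 3; K = 3·L + 3·F + 4  [with L=3, F=0]  = 13.
Change = 16 − 13 = 3.

3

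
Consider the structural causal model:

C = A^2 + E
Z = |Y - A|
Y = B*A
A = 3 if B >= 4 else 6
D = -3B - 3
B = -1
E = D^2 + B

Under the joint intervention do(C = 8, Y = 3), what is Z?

Setting C = 8, Y = 3 by intervention discards those variables' equations.
A = 3 if B >= 4 else 6  [with B=-1]  = 6
Z = |Y - A|  [with Y=3, A=6]  = 3

3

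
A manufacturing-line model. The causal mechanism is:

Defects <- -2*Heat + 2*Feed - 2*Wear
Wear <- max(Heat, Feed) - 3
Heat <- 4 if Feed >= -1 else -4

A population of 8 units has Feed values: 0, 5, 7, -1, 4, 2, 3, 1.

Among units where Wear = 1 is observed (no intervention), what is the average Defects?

-7

E[Defects|Wear=1] averages over only the 6 units with Wear=1 (Feed = 0, -1, 4, 2, 3, 1): Defects = -10, -12, -2, -6, -4, -8, mean -7.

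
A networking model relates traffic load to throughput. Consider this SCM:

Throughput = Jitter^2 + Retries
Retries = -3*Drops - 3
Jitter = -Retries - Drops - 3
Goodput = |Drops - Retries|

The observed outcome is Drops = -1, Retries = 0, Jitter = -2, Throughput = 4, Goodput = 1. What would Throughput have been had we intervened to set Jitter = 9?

81

The intervention breaks the incoming arrows to Jitter: Jitter = -Retries - Drops - 3 no longer applies, and Jitter = 9.
Retries = -3*Drops - 3  [with Drops=-1]  = 0
Throughput = Jitter^2 + Retries  [with Jitter=9, Retries=0]  = 81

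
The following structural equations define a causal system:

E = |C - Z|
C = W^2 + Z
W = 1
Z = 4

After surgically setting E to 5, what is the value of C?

5

Under do(E=5), the mechanism E = |C - Z| is discarded; E is fixed at 5.
Since C is not a descendant of the intervened variable, it is unaffected.
C = W^2 + Z  [with W=1, Z=4]  = 5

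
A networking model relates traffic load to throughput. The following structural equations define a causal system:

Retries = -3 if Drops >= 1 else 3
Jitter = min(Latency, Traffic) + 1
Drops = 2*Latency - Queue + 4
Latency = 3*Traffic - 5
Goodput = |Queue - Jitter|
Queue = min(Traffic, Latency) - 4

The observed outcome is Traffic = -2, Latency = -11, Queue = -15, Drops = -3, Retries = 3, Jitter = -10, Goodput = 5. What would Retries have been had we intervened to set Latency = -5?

do(Latency=-5) replaces the equation Latency = 3*Traffic - 5 with the constant Latency = -5.
Queue = min(Traffic, Latency) - 4  [with Traffic=-2, Latency=-5]  = -9
Drops = 2*Latency - Queue + 4  [with Latency=-5, Queue=-9]  = 3
Retries = -3 if Drops >= 1 else 3  [with Drops=3]  = -3

-3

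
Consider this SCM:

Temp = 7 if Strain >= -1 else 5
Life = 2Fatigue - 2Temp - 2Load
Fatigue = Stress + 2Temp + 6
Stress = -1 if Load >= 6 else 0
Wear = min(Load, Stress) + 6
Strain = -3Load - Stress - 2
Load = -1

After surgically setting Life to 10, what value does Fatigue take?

Intervening sets Life = 10 and removes its equation (Life = 2Fatigue - 2Temp - 2Load).
Since Fatigue is not a descendant of the intervened variable, it is unaffected.
Stress = -1 if Load >= 6 else 0  [with Load=-1]  = 0
Strain = -3Load - Stress - 2  [with Load=-1, Stress=0]  = 1
Temp = 7 if Strain >= -1 else 5  [with Strain=1]  = 7
Fatigue = Stress + 2Temp + 6  [with Stress=0, Temp=7]  = 20

20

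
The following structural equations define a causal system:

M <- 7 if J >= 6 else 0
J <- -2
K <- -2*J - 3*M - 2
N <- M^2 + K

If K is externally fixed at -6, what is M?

0

Under do(K=-6), the mechanism K <- -2*J - 3*M - 2 is discarded; K is fixed at -6.
Since M is not a descendant of the intervened variable, it is unaffected.
M = 7 if J >= 6 else 0  [with J=-2]  = 0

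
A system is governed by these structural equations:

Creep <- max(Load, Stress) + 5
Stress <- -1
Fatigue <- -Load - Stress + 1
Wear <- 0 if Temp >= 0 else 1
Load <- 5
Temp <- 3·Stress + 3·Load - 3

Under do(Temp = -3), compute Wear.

1

do(Temp=-3) replaces the equation Temp <- 3·Stress + 3·Load - 3 with the constant Temp = -3.
Wear = 0 if Temp >= 0 else 1  [with Temp=-3]  = 1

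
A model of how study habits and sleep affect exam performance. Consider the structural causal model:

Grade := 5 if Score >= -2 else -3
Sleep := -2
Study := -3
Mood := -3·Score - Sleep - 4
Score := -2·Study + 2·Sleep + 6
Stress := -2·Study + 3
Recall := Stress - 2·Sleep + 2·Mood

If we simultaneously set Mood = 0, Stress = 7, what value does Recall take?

11

The joint intervention fixes Mood = 0, Stress = 7, removing each variable's own equation.
Recall = Stress - 2·Sleep + 2·Mood  [with Stress=7, Sleep=-2, Mood=0]  = 11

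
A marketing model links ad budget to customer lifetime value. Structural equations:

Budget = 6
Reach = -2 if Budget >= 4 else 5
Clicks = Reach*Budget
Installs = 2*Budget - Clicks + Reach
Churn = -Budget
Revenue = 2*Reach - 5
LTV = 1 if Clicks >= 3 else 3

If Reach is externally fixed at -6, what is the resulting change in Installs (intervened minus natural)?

Under do(Reach=-6), the mechanism Reach = -2 if Budget >= 4 else 5 is discarded; Reach is fixed at -6.
Clicks = Reach*Budget  [with Reach=-6, Budget=6]  = -36
Installs = 2*Budget - Clicks + Reach  [with Budget=6, Clicks=-36, Reach=-6]  = 42
Without intervention: Reach = -2 if Budget >= 4 else 5  [with Budget=6]  = -2; Clicks = Reach*Budget  [with Reach=-2, Budget=6]  = -12; Installs = 2*Budget - Clicks + Reach  [with Budget=6, Clicks=-12, Reach=-2]  = 22.
Change = 42 − 22 = 20.

20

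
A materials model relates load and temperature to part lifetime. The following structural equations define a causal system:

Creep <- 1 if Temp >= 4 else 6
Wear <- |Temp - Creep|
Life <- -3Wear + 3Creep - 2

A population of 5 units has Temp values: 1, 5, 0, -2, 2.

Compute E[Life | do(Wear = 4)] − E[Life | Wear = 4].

do(Wear=4) breaks Wear's dependence on Temp. With Wear=4 fixed, Life across the units is 4, -11, 4, 4, 4, mean 1.
E[Life|Wear=4] averages over only the 2 units with Wear=4 (Temp = 5, 2): Life = -11, 4, mean -3.5.
Difference = 1 − (-3.5) = 4.5.

4.5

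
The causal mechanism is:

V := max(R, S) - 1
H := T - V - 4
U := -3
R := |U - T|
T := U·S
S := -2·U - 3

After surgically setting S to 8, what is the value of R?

21

Under do(S=8), the mechanism S := -2·U - 3 is discarded; S is fixed at 8.
T = U·S  [with U=-3, S=8]  = -24
R = |U - T|  [with U=-3, T=-24]  = 21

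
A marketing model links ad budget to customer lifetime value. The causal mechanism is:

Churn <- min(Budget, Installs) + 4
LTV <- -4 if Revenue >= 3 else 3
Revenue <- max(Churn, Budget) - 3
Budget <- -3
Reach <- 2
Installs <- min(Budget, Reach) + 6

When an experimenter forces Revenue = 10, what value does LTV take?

-4

The intervention breaks the incoming arrows to Revenue: Revenue <- max(Churn, Budget) - 3 no longer applies, and Revenue = 10.
LTV = -4 if Revenue >= 3 else 3  [with Revenue=10]  = -4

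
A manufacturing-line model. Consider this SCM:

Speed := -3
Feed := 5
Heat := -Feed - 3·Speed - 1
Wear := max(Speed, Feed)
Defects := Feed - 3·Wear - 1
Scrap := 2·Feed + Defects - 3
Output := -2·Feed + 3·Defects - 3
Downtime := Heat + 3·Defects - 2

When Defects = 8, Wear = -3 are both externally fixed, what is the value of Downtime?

Under do(Defects = 8, Wear = -3), each intervened variable's structural equation is replaced by its fixed value.
Heat = -Feed - 3·Speed - 1  [with Feed=5, Speed=-3]  = 3
Downtime = Heat + 3·Defects - 2  [with Heat=3, Defects=8]  = 25

25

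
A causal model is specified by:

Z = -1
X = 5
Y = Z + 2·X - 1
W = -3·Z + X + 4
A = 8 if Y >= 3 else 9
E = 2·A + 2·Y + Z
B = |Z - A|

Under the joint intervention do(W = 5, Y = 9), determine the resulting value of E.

33

The joint intervention fixes W = 5, Y = 9, removing each variable's own equation.
A = 8 if Y >= 3 else 9  [with Y=9]  = 8
E = 2·A + 2·Y + Z  [with A=8, Y=9, Z=-1]  = 33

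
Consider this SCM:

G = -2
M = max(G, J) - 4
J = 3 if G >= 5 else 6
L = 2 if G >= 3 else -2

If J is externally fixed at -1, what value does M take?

-5

Under do(J=-1), the mechanism J = 3 if G >= 5 else 6 is discarded; J is fixed at -1.
M = max(G, J) - 4  [with G=-2, J=-1]  = -5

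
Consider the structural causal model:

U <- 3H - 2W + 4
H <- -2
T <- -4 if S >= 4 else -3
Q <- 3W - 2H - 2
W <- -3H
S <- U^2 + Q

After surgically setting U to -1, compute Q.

The intervention breaks the incoming arrows to U: U <- 3H - 2W + 4 no longer applies, and U = -1.
Q is not downstream of the intervention, so its value is determined by the original equations.
W = -3H  [with H=-2]  = 6
Q = 3W - 2H - 2  [with W=6, H=-2]  = 20

20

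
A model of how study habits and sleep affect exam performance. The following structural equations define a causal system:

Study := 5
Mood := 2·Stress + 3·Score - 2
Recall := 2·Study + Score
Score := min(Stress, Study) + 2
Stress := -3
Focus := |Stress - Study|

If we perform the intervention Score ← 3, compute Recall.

13

Under do(Score=3), the mechanism Score := min(Stress, Study) + 2 is discarded; Score is fixed at 3.
Recall = 2·Study + Score  [with Study=5, Score=3]  = 13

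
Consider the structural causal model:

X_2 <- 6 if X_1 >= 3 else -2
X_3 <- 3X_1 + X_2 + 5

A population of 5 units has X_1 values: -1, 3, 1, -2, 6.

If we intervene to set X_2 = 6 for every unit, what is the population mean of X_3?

15.2

do(X_2=6) breaks X_2's dependence on X_1. With X_2=6 fixed, X_3 across the units is 8, 20, 14, 5, 29, mean 15.2.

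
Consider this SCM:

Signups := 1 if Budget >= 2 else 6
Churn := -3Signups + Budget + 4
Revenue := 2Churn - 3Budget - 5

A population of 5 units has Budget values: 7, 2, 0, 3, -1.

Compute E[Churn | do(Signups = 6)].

-11.8

do(Signups=6) breaks Signups's dependence on Budget. With Signups=6 fixed, Churn across the units is -7, -12, -14, -11, -15, mean -11.8.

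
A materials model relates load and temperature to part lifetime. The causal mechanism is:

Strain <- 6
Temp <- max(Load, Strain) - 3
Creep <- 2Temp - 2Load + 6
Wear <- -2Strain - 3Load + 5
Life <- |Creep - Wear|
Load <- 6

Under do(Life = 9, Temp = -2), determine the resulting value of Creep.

Under do(Life = 9, Temp = -2), each intervened variable's structural equation is replaced by its fixed value.
Creep = 2Temp - 2Load + 6  [with Temp=-2, Load=6]  = -10

-10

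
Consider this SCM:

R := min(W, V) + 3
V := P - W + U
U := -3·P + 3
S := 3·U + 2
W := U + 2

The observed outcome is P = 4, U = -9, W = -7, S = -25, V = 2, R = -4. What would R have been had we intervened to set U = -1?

4

Under do(U=-1), the mechanism U := -3·P + 3 is discarded; U is fixed at -1.
W = U + 2  [with U=-1]  = 1
V = P - W + U  [with P=4, W=1, U=-1]  = 2
R = min(W, V) + 3  [with W=1, V=2]  = 4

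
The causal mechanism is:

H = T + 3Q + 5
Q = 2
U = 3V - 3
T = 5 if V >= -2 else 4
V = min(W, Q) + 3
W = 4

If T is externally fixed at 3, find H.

14

Under do(T=3), the mechanism T = 5 if V >= -2 else 4 is discarded; T is fixed at 3.
H = T + 3Q + 5  [with T=3, Q=2]  = 14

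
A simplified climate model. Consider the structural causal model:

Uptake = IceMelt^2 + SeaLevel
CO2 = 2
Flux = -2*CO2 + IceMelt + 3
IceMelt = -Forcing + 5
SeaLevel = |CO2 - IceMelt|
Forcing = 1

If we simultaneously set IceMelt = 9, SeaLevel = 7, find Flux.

8

Setting IceMelt = 9, SeaLevel = 7 by intervention discards those variables' equations.
Flux = -2*CO2 + IceMelt + 3  [with CO2=2, IceMelt=9]  = 8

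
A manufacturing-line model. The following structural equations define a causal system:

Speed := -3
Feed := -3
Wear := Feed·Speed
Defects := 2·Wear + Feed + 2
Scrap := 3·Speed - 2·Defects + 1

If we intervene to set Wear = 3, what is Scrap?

-18

do(Wear=3) replaces the equation Wear := Feed·Speed with the constant Wear = 3.
Defects = 2·Wear + Feed + 2  [with Wear=3, Feed=-3]  = 5
Scrap = 3·Speed - 2·Defects + 1  [with Speed=-3, Defects=5]  = -18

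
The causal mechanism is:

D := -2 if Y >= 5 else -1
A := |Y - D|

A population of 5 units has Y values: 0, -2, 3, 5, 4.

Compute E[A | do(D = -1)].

3.4

The intervention sets D=-1 in all 5 units regardless of Y. Recomputing A per unit gives 1, 1, 4, 6, 5; average 3.4.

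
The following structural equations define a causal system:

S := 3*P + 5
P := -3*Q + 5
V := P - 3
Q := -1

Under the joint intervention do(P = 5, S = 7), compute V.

Setting P = 5, S = 7 by intervention discards those variables' equations.
V = P - 3  [with P=5]  = 2

2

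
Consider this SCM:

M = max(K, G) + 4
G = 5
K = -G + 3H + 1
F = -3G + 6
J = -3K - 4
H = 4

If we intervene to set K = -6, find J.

14

The intervention breaks the incoming arrows to K: K = -G + 3H + 1 no longer applies, and K = -6.
J = -3K - 4  [with K=-6]  = 14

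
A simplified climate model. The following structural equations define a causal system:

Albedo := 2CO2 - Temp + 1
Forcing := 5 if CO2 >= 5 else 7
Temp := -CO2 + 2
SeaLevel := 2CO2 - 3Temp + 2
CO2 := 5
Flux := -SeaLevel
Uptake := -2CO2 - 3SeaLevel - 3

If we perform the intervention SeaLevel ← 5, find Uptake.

-28

Under do(SeaLevel=5), the mechanism SeaLevel := 2CO2 - 3Temp + 2 is discarded; SeaLevel is fixed at 5.
Uptake = -2CO2 - 3SeaLevel - 3  [with CO2=5, SeaLevel=5]  = -28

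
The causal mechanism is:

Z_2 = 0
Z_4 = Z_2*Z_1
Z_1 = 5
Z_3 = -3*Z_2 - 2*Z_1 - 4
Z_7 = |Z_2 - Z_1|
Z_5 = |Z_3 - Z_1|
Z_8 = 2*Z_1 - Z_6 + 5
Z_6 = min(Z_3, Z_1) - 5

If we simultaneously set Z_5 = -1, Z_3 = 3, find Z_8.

17

Under do(Z_5 = -1, Z_3 = 3), each intervened variable's structural equation is replaced by its fixed value.
Z_6 = min(Z_3, Z_1) - 5  [with Z_3=3, Z_1=5]  = -2
Z_8 = 2*Z_1 - Z_6 + 5  [with Z_1=5, Z_6=-2]  = 17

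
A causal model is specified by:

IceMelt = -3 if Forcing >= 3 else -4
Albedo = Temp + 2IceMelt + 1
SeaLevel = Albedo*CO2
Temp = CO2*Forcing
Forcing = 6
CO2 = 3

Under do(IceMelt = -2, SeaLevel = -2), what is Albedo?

Setting IceMelt = -2, SeaLevel = -2 by intervention discards those variables' equations.
Temp = CO2*Forcing  [with CO2=3, Forcing=6]  = 18
Albedo = Temp + 2IceMelt + 1  [with Temp=18, IceMelt=-2]  = 15

15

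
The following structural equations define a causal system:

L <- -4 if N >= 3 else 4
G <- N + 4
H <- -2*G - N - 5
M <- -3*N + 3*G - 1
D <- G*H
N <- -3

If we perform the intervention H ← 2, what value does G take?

The intervention breaks the incoming arrows to H: H <- -2*G - N - 5 no longer applies, and H = 2.
Since G is not a descendant of the intervened variable, it is unaffected.
G = N + 4  [with N=-3]  = 1

1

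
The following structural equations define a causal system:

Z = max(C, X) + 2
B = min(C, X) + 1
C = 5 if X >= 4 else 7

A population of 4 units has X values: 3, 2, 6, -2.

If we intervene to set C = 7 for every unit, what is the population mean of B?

3.25

Under do(C=7), C's equation is replaced by C=7 for every unit. Per-unit B: 4, 3, 7, -1. Mean = 3.25.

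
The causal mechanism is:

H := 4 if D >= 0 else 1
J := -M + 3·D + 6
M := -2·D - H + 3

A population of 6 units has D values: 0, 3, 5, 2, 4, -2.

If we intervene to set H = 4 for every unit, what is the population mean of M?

Every unit gets H=4 under the intervention. M values become -1, -7, -11, -5, -9, 3; E[M|do(H=4)] = -5.

-5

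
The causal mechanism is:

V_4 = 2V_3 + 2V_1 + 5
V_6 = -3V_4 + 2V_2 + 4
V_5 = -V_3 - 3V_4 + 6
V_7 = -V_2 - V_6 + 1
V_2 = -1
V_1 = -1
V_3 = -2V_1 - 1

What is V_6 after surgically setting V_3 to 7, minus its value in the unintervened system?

-36

The intervention breaks the incoming arrows to V_3: V_3 = -2V_1 - 1 no longer applies, and V_3 = 7.
V_4 = 2V_3 + 2V_1 + 5  [with V_3=7, V_1=-1]  = 17
V_6 = -3V_4 + 2V_2 + 4  [with V_4=17, V_2=-1]  = -49
Without intervention: V_3 = -2V_1 - 1  [with V_1=-1]  = 1; V_4 = 2V_3 + 2V_1 + 5  [with V_3=1, V_1=-1]  = 5; V_6 = -3V_4 + 2V_2 + 4  [with V_4=5, V_2=-1]  = -13.
Change = -49 − (-13) = -36.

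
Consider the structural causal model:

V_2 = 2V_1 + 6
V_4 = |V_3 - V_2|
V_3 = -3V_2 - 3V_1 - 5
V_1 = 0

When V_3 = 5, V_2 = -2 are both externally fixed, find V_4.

7

The joint intervention fixes V_3 = 5, V_2 = -2, removing each variable's own equation.
V_4 = |V_3 - V_2|  [with V_3=5, V_2=-2]  = 7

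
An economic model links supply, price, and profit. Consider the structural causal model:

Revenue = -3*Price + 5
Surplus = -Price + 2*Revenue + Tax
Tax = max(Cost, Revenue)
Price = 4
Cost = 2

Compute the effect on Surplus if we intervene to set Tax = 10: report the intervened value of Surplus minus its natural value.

Intervening sets Tax = 10 and removes its equation (Tax = max(Cost, Revenue)).
Revenue = -3*Price + 5  [with Price=4]  = -7
Surplus = -Price + 2*Revenue + Tax  [with Price=4, Revenue=-7, Tax=10]  = -8
Without intervention: Revenue = -3*Price + 5  [with Price=4]  = -7; Tax = max(Cost, Revenue)  [with Cost=2, Revenue=-7]  = 2; Surplus = -Price + 2*Revenue + Tax  [with Price=4, Revenue=-7, Tax=2]  = -16.
Change = -8 − (-16) = 8.

8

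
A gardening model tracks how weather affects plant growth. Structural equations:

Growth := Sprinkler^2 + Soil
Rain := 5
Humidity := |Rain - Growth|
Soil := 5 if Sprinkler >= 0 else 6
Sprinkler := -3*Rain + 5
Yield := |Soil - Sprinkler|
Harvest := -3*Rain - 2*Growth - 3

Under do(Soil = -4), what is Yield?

The intervention breaks the incoming arrows to Soil: Soil := 5 if Sprinkler >= 0 else 6 no longer applies, and Soil = -4.
Sprinkler = -3*Rain + 5  [with Rain=5]  = -10
Yield = |Soil - Sprinkler|  [with Soil=-4, Sprinkler=-10]  = 6

6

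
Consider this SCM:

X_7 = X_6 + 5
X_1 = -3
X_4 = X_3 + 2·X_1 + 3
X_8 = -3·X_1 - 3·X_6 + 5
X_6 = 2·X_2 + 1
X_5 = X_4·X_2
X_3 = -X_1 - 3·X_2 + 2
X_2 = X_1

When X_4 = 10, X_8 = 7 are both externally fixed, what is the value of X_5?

The joint intervention fixes X_4 = 10, X_8 = 7, removing each variable's own equation.
X_2 = X_1  [with X_1=-3]  = -3
X_5 = X_4·X_2  [with X_4=10, X_2=-3]  = -30

-30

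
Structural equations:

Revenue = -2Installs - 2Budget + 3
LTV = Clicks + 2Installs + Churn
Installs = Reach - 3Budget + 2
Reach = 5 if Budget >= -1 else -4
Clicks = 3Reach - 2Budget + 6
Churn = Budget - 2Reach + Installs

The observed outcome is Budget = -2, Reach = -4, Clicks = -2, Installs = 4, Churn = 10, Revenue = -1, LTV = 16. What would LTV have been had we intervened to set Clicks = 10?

28

The intervention breaks the incoming arrows to Clicks: Clicks = 3Reach - 2Budget + 6 no longer applies, and Clicks = 10.
Reach = 5 if Budget >= -1 else -4  [with Budget=-2]  = -4
Installs = Reach - 3Budget + 2  [with Reach=-4, Budget=-2]  = 4
Churn = Budget - 2Reach + Installs  [with Budget=-2, Reach=-4, Installs=4]  = 10
LTV = Clicks + 2Installs + Churn  [with Clicks=10, Installs=4, Churn=10]  = 28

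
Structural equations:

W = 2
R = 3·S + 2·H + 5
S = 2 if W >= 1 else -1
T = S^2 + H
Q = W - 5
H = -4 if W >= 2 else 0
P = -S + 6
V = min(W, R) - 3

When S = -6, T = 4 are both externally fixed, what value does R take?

Under do(S = -6, T = 4), each intervened variable's structural equation is replaced by its fixed value.
H = -4 if W >= 2 else 0  [with W=2]  = -4
R = 3·S + 2·H + 5  [with S=-6, H=-4]  = -21

-21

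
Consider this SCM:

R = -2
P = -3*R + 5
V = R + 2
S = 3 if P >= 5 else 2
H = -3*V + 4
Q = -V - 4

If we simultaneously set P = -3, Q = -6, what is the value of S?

The joint intervention fixes P = -3, Q = -6, removing each variable's own equation.
S = 3 if P >= 5 else 2  [with P=-3]  = 2

2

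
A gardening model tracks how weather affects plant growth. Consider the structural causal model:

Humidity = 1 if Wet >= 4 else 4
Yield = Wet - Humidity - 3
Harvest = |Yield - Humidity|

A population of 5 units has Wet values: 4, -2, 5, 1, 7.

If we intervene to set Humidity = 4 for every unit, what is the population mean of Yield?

-4

Every unit gets Humidity=4 under the intervention. Yield values become -3, -9, -2, -6, 0; E[Yield|do(Humidity=4)] = -4.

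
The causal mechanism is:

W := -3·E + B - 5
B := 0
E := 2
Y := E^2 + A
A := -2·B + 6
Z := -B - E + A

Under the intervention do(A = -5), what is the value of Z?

-7

The intervention breaks the incoming arrows to A: A := -2·B + 6 no longer applies, and A = -5.
Z = -B - E + A  [with B=0, E=2, A=-5]  = -7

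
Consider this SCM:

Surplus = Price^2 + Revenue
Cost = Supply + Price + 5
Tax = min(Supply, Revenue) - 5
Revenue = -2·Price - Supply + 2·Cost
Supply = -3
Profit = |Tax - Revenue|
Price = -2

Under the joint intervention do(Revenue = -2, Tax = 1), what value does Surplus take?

Under do(Revenue = -2, Tax = 1), each intervened variable's structural equation is replaced by its fixed value.
Surplus = Price^2 + Revenue  [with Price=-2, Revenue=-2]  = 2

2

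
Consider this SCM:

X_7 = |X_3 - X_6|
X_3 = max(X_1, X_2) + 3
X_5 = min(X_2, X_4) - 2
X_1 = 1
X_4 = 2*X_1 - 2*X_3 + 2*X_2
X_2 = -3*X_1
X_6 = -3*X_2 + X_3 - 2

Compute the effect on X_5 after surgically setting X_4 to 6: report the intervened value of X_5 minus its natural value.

Intervening sets X_4 = 6 and removes its equation (X_4 = 2*X_1 - 2*X_3 + 2*X_2).
X_2 = -3*X_1  [with X_1=1]  = -3
X_5 = min(X_2, X_4) - 2  [with X_2=-3, X_4=6]  = -5
Without intervention: X_2 = -3*X_1  [with X_1=1]  = -3; X_3 = max(X_1, X_2) + 3  [with X_1=1, X_2=-3]  = 4; X_4 = 2*X_1 - 2*X_3 + 2*X_2  [with X_1=1, X_3=4, X_2=-3]  = -12; X_5 = min(X_2, X_4) - 2  [with X_2=-3, X_4=-12]  = -14.
Change = -5 − (-14) = 9.

9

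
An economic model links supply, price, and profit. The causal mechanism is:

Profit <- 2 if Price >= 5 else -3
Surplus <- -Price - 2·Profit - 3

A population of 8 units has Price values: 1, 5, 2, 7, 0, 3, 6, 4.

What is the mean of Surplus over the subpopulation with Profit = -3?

1

E[Surplus|Profit=-3] averages over only the 5 units with Profit=-3 (Price = 1, 2, 0, 3, 4): Surplus = 2, 1, 3, 0, -1, mean 1.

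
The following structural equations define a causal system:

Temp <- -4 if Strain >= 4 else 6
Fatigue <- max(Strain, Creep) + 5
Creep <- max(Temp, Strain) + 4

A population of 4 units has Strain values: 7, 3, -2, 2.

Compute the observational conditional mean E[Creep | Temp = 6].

10

Conditioning on Temp=6 selects the 3 unit(s) with Strain ∈ {3, -2, 2}. Their Creep values: 10, 10, 10. Mean = 10.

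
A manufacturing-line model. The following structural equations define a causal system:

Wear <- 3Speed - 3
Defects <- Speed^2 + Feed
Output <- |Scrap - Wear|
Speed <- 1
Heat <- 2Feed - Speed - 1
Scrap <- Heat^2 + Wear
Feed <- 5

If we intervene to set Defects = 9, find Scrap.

64

The intervention breaks the incoming arrows to Defects: Defects <- Speed^2 + Feed no longer applies, and Defects = 9.
Since Scrap is not a descendant of the intervened variable, it is unaffected.
Heat = 2Feed - Speed - 1  [with Feed=5, Speed=1]  = 8
Wear = 3Speed - 3  [with Speed=1]  = 0
Scrap = Heat^2 + Wear  [with Heat=8, Wear=0]  = 64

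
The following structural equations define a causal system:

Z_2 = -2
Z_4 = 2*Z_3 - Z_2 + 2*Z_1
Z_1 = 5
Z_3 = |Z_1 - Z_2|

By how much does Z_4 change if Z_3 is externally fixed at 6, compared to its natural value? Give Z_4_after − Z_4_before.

The intervention breaks the incoming arrows to Z_3: Z_3 = |Z_1 - Z_2| no longer applies, and Z_3 = 6.
Z_4 = 2*Z_3 - Z_2 + 2*Z_1  [with Z_3=6, Z_2=-2, Z_1=5]  = 24
Without intervention: Z_3 = |Z_1 - Z_2|  [with Z_1=5, Z_2=-2]  = 7; Z_4 = 2*Z_3 - Z_2 + 2*Z_1  [with Z_3=7, Z_2=-2, Z_1=5]  = 26.
Change = 24 − 26 = -2.

-2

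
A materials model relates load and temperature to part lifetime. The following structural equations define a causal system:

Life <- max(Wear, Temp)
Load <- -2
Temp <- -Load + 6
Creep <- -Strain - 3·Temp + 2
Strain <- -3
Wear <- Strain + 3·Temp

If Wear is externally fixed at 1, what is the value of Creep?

-19

The intervention breaks the incoming arrows to Wear: Wear <- Strain + 3·Temp no longer applies, and Wear = 1.
Since Creep is not a descendant of the intervened variable, it is unaffected.
Temp = -Load + 6  [with Load=-2]  = 8
Creep = -Strain - 3·Temp + 2  [with Strain=-3, Temp=8]  = -19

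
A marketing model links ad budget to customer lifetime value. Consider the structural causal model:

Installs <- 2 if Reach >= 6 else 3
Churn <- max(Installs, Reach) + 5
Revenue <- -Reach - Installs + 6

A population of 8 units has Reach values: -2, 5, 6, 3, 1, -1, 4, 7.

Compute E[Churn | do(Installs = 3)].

9.25

do(Installs=3) breaks Installs's dependence on Reach. With Installs=3 fixed, Churn across the units is 8, 10, 11, 8, 8, 8, 9, 12, mean 9.25.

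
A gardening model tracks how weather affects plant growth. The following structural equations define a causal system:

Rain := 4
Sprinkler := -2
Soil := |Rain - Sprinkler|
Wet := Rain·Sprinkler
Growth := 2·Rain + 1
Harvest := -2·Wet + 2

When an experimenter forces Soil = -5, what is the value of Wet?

The intervention breaks the incoming arrows to Soil: Soil := |Rain - Sprinkler| no longer applies, and Soil = -5.
Wet is not downstream of the intervention, so its value is determined by the original equations.
Wet = Rain·Sprinkler  [with Rain=4, Sprinkler=-2]  = -8

-8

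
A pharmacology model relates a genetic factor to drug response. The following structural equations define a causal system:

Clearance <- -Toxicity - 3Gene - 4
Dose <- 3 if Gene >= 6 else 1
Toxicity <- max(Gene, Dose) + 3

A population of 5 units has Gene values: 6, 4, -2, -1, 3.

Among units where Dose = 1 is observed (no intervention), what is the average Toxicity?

5.25

Observing Dose=1 restricts to units where Dose's equation naturally yields 1: Gene ∈ {4, -2, -1, 3}. In that subpopulation Toxicity = 7, 4, 4, 6, mean 5.25.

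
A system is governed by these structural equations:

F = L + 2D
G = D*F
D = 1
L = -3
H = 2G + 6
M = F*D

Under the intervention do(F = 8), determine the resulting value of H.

The intervention breaks the incoming arrows to F: F = L + 2D no longer applies, and F = 8.
G = D*F  [with D=1, F=8]  = 8
H = 2G + 6  [with G=8]  = 22

22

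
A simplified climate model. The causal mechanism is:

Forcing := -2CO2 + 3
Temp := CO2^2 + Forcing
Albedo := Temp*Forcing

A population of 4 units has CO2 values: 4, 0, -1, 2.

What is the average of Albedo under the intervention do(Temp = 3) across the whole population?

do(Temp=3) breaks Temp's dependence on CO2. With Temp=3 fixed, Albedo across the units is -15, 9, 15, -3, mean 1.5.

1.5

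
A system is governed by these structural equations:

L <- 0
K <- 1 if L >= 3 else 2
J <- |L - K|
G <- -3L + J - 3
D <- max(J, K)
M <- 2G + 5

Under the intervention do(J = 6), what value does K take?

2

Under do(J=6), the mechanism J <- |L - K| is discarded; J is fixed at 6.
Since K is not a descendant of the intervened variable, it is unaffected.
K = 1 if L >= 3 else 2  [with L=0]  = 2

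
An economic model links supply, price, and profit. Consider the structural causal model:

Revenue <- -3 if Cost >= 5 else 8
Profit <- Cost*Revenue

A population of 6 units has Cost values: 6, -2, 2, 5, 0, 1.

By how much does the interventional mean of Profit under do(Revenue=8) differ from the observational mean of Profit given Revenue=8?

14

Under do(Revenue=8), Revenue's equation is replaced by Revenue=8 for every unit. Per-unit Profit: 48, -16, 16, 40, 0, 8. Mean = 16.
Conditioning on Revenue=8 selects the 4 unit(s) with Cost ∈ {-2, 2, 0, 1}. Their Profit values: -16, 16, 0, 8. Mean = 2.
Difference = 16 − 2 = 14.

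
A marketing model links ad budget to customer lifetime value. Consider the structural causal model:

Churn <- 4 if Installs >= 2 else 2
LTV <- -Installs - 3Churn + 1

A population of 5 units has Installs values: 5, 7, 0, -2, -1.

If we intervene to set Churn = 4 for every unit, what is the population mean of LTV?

Every unit gets Churn=4 under the intervention. LTV values become -16, -18, -11, -9, -10; E[LTV|do(Churn=4)] = -12.8.

-12.8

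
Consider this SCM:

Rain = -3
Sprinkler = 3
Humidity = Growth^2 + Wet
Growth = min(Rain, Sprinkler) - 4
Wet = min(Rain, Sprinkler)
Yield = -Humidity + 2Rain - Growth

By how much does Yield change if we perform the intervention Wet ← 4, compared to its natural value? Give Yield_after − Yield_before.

The intervention breaks the incoming arrows to Wet: Wet = min(Rain, Sprinkler) no longer applies, and Wet = 4.
Growth = min(Rain, Sprinkler) - 4  [with Rain=-3, Sprinkler=3]  = -7
Humidity = Growth^2 + Wet  [with Growth=-7, Wet=4]  = 53
Yield = -Humidity + 2Rain - Growth  [with Humidity=53, Rain=-3, Growth=-7]  = -52
Without intervention: Wet = min(Rain, Sprinkler)  [with Rain=-3, Sprinkler=3]  = -3; Growth = min(Rain, Sprinkler) - 4  [with Rain=-3, Sprinkler=3]  = -7; Humidity = Growth^2 + Wet  [with Growth=-7, Wet=-3]  = 46; Yield = -Humidity + 2Rain - Growth  [with Humidity=46, Rain=-3, Growth=-7]  = -45.
Change = -52 − (-45) = -7.

-7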